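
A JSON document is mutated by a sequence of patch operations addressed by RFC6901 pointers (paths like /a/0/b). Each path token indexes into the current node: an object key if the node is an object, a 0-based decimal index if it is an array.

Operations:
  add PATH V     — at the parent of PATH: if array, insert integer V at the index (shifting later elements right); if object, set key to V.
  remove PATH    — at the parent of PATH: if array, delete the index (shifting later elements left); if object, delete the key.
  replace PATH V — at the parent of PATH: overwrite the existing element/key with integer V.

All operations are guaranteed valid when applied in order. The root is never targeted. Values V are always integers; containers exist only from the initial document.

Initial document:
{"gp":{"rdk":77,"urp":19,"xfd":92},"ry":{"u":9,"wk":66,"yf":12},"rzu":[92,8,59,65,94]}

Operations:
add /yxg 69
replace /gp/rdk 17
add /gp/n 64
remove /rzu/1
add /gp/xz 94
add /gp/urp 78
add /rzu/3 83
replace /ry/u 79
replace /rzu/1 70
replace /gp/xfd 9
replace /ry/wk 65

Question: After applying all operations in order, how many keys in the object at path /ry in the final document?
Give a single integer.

Answer: 3

Derivation:
After op 1 (add /yxg 69): {"gp":{"rdk":77,"urp":19,"xfd":92},"ry":{"u":9,"wk":66,"yf":12},"rzu":[92,8,59,65,94],"yxg":69}
After op 2 (replace /gp/rdk 17): {"gp":{"rdk":17,"urp":19,"xfd":92},"ry":{"u":9,"wk":66,"yf":12},"rzu":[92,8,59,65,94],"yxg":69}
After op 3 (add /gp/n 64): {"gp":{"n":64,"rdk":17,"urp":19,"xfd":92},"ry":{"u":9,"wk":66,"yf":12},"rzu":[92,8,59,65,94],"yxg":69}
After op 4 (remove /rzu/1): {"gp":{"n":64,"rdk":17,"urp":19,"xfd":92},"ry":{"u":9,"wk":66,"yf":12},"rzu":[92,59,65,94],"yxg":69}
After op 5 (add /gp/xz 94): {"gp":{"n":64,"rdk":17,"urp":19,"xfd":92,"xz":94},"ry":{"u":9,"wk":66,"yf":12},"rzu":[92,59,65,94],"yxg":69}
After op 6 (add /gp/urp 78): {"gp":{"n":64,"rdk":17,"urp":78,"xfd":92,"xz":94},"ry":{"u":9,"wk":66,"yf":12},"rzu":[92,59,65,94],"yxg":69}
After op 7 (add /rzu/3 83): {"gp":{"n":64,"rdk":17,"urp":78,"xfd":92,"xz":94},"ry":{"u":9,"wk":66,"yf":12},"rzu":[92,59,65,83,94],"yxg":69}
After op 8 (replace /ry/u 79): {"gp":{"n":64,"rdk":17,"urp":78,"xfd":92,"xz":94},"ry":{"u":79,"wk":66,"yf":12},"rzu":[92,59,65,83,94],"yxg":69}
After op 9 (replace /rzu/1 70): {"gp":{"n":64,"rdk":17,"urp":78,"xfd":92,"xz":94},"ry":{"u":79,"wk":66,"yf":12},"rzu":[92,70,65,83,94],"yxg":69}
After op 10 (replace /gp/xfd 9): {"gp":{"n":64,"rdk":17,"urp":78,"xfd":9,"xz":94},"ry":{"u":79,"wk":66,"yf":12},"rzu":[92,70,65,83,94],"yxg":69}
After op 11 (replace /ry/wk 65): {"gp":{"n":64,"rdk":17,"urp":78,"xfd":9,"xz":94},"ry":{"u":79,"wk":65,"yf":12},"rzu":[92,70,65,83,94],"yxg":69}
Size at path /ry: 3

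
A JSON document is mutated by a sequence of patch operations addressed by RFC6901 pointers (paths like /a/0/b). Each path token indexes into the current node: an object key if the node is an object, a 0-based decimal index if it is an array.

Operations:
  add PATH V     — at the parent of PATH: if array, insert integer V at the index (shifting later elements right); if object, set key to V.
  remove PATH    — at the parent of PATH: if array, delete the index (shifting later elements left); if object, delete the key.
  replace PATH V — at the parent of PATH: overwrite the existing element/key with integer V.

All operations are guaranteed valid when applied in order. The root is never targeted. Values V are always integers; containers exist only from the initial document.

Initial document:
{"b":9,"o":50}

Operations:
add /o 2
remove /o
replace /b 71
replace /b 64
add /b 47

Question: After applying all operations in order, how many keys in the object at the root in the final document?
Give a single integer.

After op 1 (add /o 2): {"b":9,"o":2}
After op 2 (remove /o): {"b":9}
After op 3 (replace /b 71): {"b":71}
After op 4 (replace /b 64): {"b":64}
After op 5 (add /b 47): {"b":47}
Size at the root: 1

Answer: 1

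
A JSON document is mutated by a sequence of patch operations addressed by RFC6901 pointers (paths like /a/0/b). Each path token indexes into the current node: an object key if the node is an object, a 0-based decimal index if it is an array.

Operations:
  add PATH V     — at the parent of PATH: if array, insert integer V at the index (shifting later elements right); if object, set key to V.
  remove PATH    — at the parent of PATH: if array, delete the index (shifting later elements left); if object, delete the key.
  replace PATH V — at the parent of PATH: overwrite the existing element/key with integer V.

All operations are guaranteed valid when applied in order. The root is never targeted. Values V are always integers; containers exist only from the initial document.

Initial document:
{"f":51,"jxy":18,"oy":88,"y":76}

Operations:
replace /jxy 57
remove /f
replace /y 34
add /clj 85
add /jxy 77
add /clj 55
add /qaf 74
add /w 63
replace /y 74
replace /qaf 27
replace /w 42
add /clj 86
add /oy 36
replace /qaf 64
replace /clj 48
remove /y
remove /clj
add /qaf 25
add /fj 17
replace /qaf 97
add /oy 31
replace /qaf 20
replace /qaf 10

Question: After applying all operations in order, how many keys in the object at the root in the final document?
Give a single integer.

After op 1 (replace /jxy 57): {"f":51,"jxy":57,"oy":88,"y":76}
After op 2 (remove /f): {"jxy":57,"oy":88,"y":76}
After op 3 (replace /y 34): {"jxy":57,"oy":88,"y":34}
After op 4 (add /clj 85): {"clj":85,"jxy":57,"oy":88,"y":34}
After op 5 (add /jxy 77): {"clj":85,"jxy":77,"oy":88,"y":34}
After op 6 (add /clj 55): {"clj":55,"jxy":77,"oy":88,"y":34}
After op 7 (add /qaf 74): {"clj":55,"jxy":77,"oy":88,"qaf":74,"y":34}
After op 8 (add /w 63): {"clj":55,"jxy":77,"oy":88,"qaf":74,"w":63,"y":34}
After op 9 (replace /y 74): {"clj":55,"jxy":77,"oy":88,"qaf":74,"w":63,"y":74}
After op 10 (replace /qaf 27): {"clj":55,"jxy":77,"oy":88,"qaf":27,"w":63,"y":74}
After op 11 (replace /w 42): {"clj":55,"jxy":77,"oy":88,"qaf":27,"w":42,"y":74}
After op 12 (add /clj 86): {"clj":86,"jxy":77,"oy":88,"qaf":27,"w":42,"y":74}
After op 13 (add /oy 36): {"clj":86,"jxy":77,"oy":36,"qaf":27,"w":42,"y":74}
After op 14 (replace /qaf 64): {"clj":86,"jxy":77,"oy":36,"qaf":64,"w":42,"y":74}
After op 15 (replace /clj 48): {"clj":48,"jxy":77,"oy":36,"qaf":64,"w":42,"y":74}
After op 16 (remove /y): {"clj":48,"jxy":77,"oy":36,"qaf":64,"w":42}
After op 17 (remove /clj): {"jxy":77,"oy":36,"qaf":64,"w":42}
After op 18 (add /qaf 25): {"jxy":77,"oy":36,"qaf":25,"w":42}
After op 19 (add /fj 17): {"fj":17,"jxy":77,"oy":36,"qaf":25,"w":42}
After op 20 (replace /qaf 97): {"fj":17,"jxy":77,"oy":36,"qaf":97,"w":42}
After op 21 (add /oy 31): {"fj":17,"jxy":77,"oy":31,"qaf":97,"w":42}
After op 22 (replace /qaf 20): {"fj":17,"jxy":77,"oy":31,"qaf":20,"w":42}
After op 23 (replace /qaf 10): {"fj":17,"jxy":77,"oy":31,"qaf":10,"w":42}
Size at the root: 5

Answer: 5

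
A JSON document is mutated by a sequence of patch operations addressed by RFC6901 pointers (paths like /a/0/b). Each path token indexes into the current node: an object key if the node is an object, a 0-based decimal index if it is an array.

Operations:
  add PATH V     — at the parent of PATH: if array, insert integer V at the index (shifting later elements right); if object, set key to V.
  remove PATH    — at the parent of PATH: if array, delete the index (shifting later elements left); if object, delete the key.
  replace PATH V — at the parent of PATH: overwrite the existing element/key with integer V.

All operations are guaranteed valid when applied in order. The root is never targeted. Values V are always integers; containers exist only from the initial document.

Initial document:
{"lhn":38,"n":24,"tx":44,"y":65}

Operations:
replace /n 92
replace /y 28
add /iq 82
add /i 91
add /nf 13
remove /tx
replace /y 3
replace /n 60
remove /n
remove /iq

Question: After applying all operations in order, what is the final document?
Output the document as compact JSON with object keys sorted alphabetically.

Answer: {"i":91,"lhn":38,"nf":13,"y":3}

Derivation:
After op 1 (replace /n 92): {"lhn":38,"n":92,"tx":44,"y":65}
After op 2 (replace /y 28): {"lhn":38,"n":92,"tx":44,"y":28}
After op 3 (add /iq 82): {"iq":82,"lhn":38,"n":92,"tx":44,"y":28}
After op 4 (add /i 91): {"i":91,"iq":82,"lhn":38,"n":92,"tx":44,"y":28}
After op 5 (add /nf 13): {"i":91,"iq":82,"lhn":38,"n":92,"nf":13,"tx":44,"y":28}
After op 6 (remove /tx): {"i":91,"iq":82,"lhn":38,"n":92,"nf":13,"y":28}
After op 7 (replace /y 3): {"i":91,"iq":82,"lhn":38,"n":92,"nf":13,"y":3}
After op 8 (replace /n 60): {"i":91,"iq":82,"lhn":38,"n":60,"nf":13,"y":3}
After op 9 (remove /n): {"i":91,"iq":82,"lhn":38,"nf":13,"y":3}
After op 10 (remove /iq): {"i":91,"lhn":38,"nf":13,"y":3}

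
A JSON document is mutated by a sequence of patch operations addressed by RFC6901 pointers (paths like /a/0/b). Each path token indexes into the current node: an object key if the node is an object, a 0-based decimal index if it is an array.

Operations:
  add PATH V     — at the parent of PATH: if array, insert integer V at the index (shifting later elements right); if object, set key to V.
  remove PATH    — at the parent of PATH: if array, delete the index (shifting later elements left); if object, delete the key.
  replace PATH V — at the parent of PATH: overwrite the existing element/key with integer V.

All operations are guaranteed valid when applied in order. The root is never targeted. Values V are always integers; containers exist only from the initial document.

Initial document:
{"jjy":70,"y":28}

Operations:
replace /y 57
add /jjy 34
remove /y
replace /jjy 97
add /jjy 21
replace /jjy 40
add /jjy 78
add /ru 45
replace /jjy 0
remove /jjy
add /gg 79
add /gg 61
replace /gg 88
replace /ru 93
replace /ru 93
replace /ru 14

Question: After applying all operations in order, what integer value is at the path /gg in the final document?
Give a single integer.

After op 1 (replace /y 57): {"jjy":70,"y":57}
After op 2 (add /jjy 34): {"jjy":34,"y":57}
After op 3 (remove /y): {"jjy":34}
After op 4 (replace /jjy 97): {"jjy":97}
After op 5 (add /jjy 21): {"jjy":21}
After op 6 (replace /jjy 40): {"jjy":40}
After op 7 (add /jjy 78): {"jjy":78}
After op 8 (add /ru 45): {"jjy":78,"ru":45}
After op 9 (replace /jjy 0): {"jjy":0,"ru":45}
After op 10 (remove /jjy): {"ru":45}
After op 11 (add /gg 79): {"gg":79,"ru":45}
After op 12 (add /gg 61): {"gg":61,"ru":45}
After op 13 (replace /gg 88): {"gg":88,"ru":45}
After op 14 (replace /ru 93): {"gg":88,"ru":93}
After op 15 (replace /ru 93): {"gg":88,"ru":93}
After op 16 (replace /ru 14): {"gg":88,"ru":14}
Value at /gg: 88

Answer: 88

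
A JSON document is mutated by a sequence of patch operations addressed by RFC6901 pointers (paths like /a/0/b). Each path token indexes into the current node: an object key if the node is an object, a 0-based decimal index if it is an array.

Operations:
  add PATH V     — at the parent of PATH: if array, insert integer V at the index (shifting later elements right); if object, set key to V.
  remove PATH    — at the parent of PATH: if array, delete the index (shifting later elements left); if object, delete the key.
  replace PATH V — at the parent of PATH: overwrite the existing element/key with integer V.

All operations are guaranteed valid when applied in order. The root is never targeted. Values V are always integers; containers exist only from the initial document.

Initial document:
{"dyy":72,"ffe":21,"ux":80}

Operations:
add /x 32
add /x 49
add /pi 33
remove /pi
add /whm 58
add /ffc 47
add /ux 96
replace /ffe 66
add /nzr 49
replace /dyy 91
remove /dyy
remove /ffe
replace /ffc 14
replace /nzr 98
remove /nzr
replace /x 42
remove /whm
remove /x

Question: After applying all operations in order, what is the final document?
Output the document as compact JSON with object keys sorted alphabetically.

Answer: {"ffc":14,"ux":96}

Derivation:
After op 1 (add /x 32): {"dyy":72,"ffe":21,"ux":80,"x":32}
After op 2 (add /x 49): {"dyy":72,"ffe":21,"ux":80,"x":49}
After op 3 (add /pi 33): {"dyy":72,"ffe":21,"pi":33,"ux":80,"x":49}
After op 4 (remove /pi): {"dyy":72,"ffe":21,"ux":80,"x":49}
After op 5 (add /whm 58): {"dyy":72,"ffe":21,"ux":80,"whm":58,"x":49}
After op 6 (add /ffc 47): {"dyy":72,"ffc":47,"ffe":21,"ux":80,"whm":58,"x":49}
After op 7 (add /ux 96): {"dyy":72,"ffc":47,"ffe":21,"ux":96,"whm":58,"x":49}
After op 8 (replace /ffe 66): {"dyy":72,"ffc":47,"ffe":66,"ux":96,"whm":58,"x":49}
After op 9 (add /nzr 49): {"dyy":72,"ffc":47,"ffe":66,"nzr":49,"ux":96,"whm":58,"x":49}
After op 10 (replace /dyy 91): {"dyy":91,"ffc":47,"ffe":66,"nzr":49,"ux":96,"whm":58,"x":49}
After op 11 (remove /dyy): {"ffc":47,"ffe":66,"nzr":49,"ux":96,"whm":58,"x":49}
After op 12 (remove /ffe): {"ffc":47,"nzr":49,"ux":96,"whm":58,"x":49}
After op 13 (replace /ffc 14): {"ffc":14,"nzr":49,"ux":96,"whm":58,"x":49}
After op 14 (replace /nzr 98): {"ffc":14,"nzr":98,"ux":96,"whm":58,"x":49}
After op 15 (remove /nzr): {"ffc":14,"ux":96,"whm":58,"x":49}
After op 16 (replace /x 42): {"ffc":14,"ux":96,"whm":58,"x":42}
After op 17 (remove /whm): {"ffc":14,"ux":96,"x":42}
After op 18 (remove /x): {"ffc":14,"ux":96}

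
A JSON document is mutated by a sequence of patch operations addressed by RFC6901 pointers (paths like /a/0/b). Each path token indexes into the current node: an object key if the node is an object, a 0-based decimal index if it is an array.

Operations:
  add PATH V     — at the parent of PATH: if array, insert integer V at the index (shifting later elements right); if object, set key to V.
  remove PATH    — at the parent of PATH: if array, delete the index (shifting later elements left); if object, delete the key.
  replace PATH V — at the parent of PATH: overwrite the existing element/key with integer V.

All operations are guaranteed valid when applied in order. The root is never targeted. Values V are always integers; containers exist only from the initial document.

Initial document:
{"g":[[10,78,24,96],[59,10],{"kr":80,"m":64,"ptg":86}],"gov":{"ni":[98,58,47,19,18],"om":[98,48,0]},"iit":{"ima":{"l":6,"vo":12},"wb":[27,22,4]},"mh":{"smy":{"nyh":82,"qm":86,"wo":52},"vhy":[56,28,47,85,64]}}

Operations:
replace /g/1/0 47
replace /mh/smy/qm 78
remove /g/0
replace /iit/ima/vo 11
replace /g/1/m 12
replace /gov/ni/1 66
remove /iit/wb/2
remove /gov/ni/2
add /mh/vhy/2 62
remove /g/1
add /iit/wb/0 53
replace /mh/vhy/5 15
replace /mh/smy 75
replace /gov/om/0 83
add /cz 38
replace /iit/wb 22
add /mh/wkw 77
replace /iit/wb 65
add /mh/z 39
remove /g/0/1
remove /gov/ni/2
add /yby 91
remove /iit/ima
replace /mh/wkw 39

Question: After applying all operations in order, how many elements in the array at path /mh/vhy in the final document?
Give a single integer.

After op 1 (replace /g/1/0 47): {"g":[[10,78,24,96],[47,10],{"kr":80,"m":64,"ptg":86}],"gov":{"ni":[98,58,47,19,18],"om":[98,48,0]},"iit":{"ima":{"l":6,"vo":12},"wb":[27,22,4]},"mh":{"smy":{"nyh":82,"qm":86,"wo":52},"vhy":[56,28,47,85,64]}}
After op 2 (replace /mh/smy/qm 78): {"g":[[10,78,24,96],[47,10],{"kr":80,"m":64,"ptg":86}],"gov":{"ni":[98,58,47,19,18],"om":[98,48,0]},"iit":{"ima":{"l":6,"vo":12},"wb":[27,22,4]},"mh":{"smy":{"nyh":82,"qm":78,"wo":52},"vhy":[56,28,47,85,64]}}
After op 3 (remove /g/0): {"g":[[47,10],{"kr":80,"m":64,"ptg":86}],"gov":{"ni":[98,58,47,19,18],"om":[98,48,0]},"iit":{"ima":{"l":6,"vo":12},"wb":[27,22,4]},"mh":{"smy":{"nyh":82,"qm":78,"wo":52},"vhy":[56,28,47,85,64]}}
After op 4 (replace /iit/ima/vo 11): {"g":[[47,10],{"kr":80,"m":64,"ptg":86}],"gov":{"ni":[98,58,47,19,18],"om":[98,48,0]},"iit":{"ima":{"l":6,"vo":11},"wb":[27,22,4]},"mh":{"smy":{"nyh":82,"qm":78,"wo":52},"vhy":[56,28,47,85,64]}}
After op 5 (replace /g/1/m 12): {"g":[[47,10],{"kr":80,"m":12,"ptg":86}],"gov":{"ni":[98,58,47,19,18],"om":[98,48,0]},"iit":{"ima":{"l":6,"vo":11},"wb":[27,22,4]},"mh":{"smy":{"nyh":82,"qm":78,"wo":52},"vhy":[56,28,47,85,64]}}
After op 6 (replace /gov/ni/1 66): {"g":[[47,10],{"kr":80,"m":12,"ptg":86}],"gov":{"ni":[98,66,47,19,18],"om":[98,48,0]},"iit":{"ima":{"l":6,"vo":11},"wb":[27,22,4]},"mh":{"smy":{"nyh":82,"qm":78,"wo":52},"vhy":[56,28,47,85,64]}}
After op 7 (remove /iit/wb/2): {"g":[[47,10],{"kr":80,"m":12,"ptg":86}],"gov":{"ni":[98,66,47,19,18],"om":[98,48,0]},"iit":{"ima":{"l":6,"vo":11},"wb":[27,22]},"mh":{"smy":{"nyh":82,"qm":78,"wo":52},"vhy":[56,28,47,85,64]}}
After op 8 (remove /gov/ni/2): {"g":[[47,10],{"kr":80,"m":12,"ptg":86}],"gov":{"ni":[98,66,19,18],"om":[98,48,0]},"iit":{"ima":{"l":6,"vo":11},"wb":[27,22]},"mh":{"smy":{"nyh":82,"qm":78,"wo":52},"vhy":[56,28,47,85,64]}}
After op 9 (add /mh/vhy/2 62): {"g":[[47,10],{"kr":80,"m":12,"ptg":86}],"gov":{"ni":[98,66,19,18],"om":[98,48,0]},"iit":{"ima":{"l":6,"vo":11},"wb":[27,22]},"mh":{"smy":{"nyh":82,"qm":78,"wo":52},"vhy":[56,28,62,47,85,64]}}
After op 10 (remove /g/1): {"g":[[47,10]],"gov":{"ni":[98,66,19,18],"om":[98,48,0]},"iit":{"ima":{"l":6,"vo":11},"wb":[27,22]},"mh":{"smy":{"nyh":82,"qm":78,"wo":52},"vhy":[56,28,62,47,85,64]}}
After op 11 (add /iit/wb/0 53): {"g":[[47,10]],"gov":{"ni":[98,66,19,18],"om":[98,48,0]},"iit":{"ima":{"l":6,"vo":11},"wb":[53,27,22]},"mh":{"smy":{"nyh":82,"qm":78,"wo":52},"vhy":[56,28,62,47,85,64]}}
After op 12 (replace /mh/vhy/5 15): {"g":[[47,10]],"gov":{"ni":[98,66,19,18],"om":[98,48,0]},"iit":{"ima":{"l":6,"vo":11},"wb":[53,27,22]},"mh":{"smy":{"nyh":82,"qm":78,"wo":52},"vhy":[56,28,62,47,85,15]}}
After op 13 (replace /mh/smy 75): {"g":[[47,10]],"gov":{"ni":[98,66,19,18],"om":[98,48,0]},"iit":{"ima":{"l":6,"vo":11},"wb":[53,27,22]},"mh":{"smy":75,"vhy":[56,28,62,47,85,15]}}
After op 14 (replace /gov/om/0 83): {"g":[[47,10]],"gov":{"ni":[98,66,19,18],"om":[83,48,0]},"iit":{"ima":{"l":6,"vo":11},"wb":[53,27,22]},"mh":{"smy":75,"vhy":[56,28,62,47,85,15]}}
After op 15 (add /cz 38): {"cz":38,"g":[[47,10]],"gov":{"ni":[98,66,19,18],"om":[83,48,0]},"iit":{"ima":{"l":6,"vo":11},"wb":[53,27,22]},"mh":{"smy":75,"vhy":[56,28,62,47,85,15]}}
After op 16 (replace /iit/wb 22): {"cz":38,"g":[[47,10]],"gov":{"ni":[98,66,19,18],"om":[83,48,0]},"iit":{"ima":{"l":6,"vo":11},"wb":22},"mh":{"smy":75,"vhy":[56,28,62,47,85,15]}}
After op 17 (add /mh/wkw 77): {"cz":38,"g":[[47,10]],"gov":{"ni":[98,66,19,18],"om":[83,48,0]},"iit":{"ima":{"l":6,"vo":11},"wb":22},"mh":{"smy":75,"vhy":[56,28,62,47,85,15],"wkw":77}}
After op 18 (replace /iit/wb 65): {"cz":38,"g":[[47,10]],"gov":{"ni":[98,66,19,18],"om":[83,48,0]},"iit":{"ima":{"l":6,"vo":11},"wb":65},"mh":{"smy":75,"vhy":[56,28,62,47,85,15],"wkw":77}}
After op 19 (add /mh/z 39): {"cz":38,"g":[[47,10]],"gov":{"ni":[98,66,19,18],"om":[83,48,0]},"iit":{"ima":{"l":6,"vo":11},"wb":65},"mh":{"smy":75,"vhy":[56,28,62,47,85,15],"wkw":77,"z":39}}
After op 20 (remove /g/0/1): {"cz":38,"g":[[47]],"gov":{"ni":[98,66,19,18],"om":[83,48,0]},"iit":{"ima":{"l":6,"vo":11},"wb":65},"mh":{"smy":75,"vhy":[56,28,62,47,85,15],"wkw":77,"z":39}}
After op 21 (remove /gov/ni/2): {"cz":38,"g":[[47]],"gov":{"ni":[98,66,18],"om":[83,48,0]},"iit":{"ima":{"l":6,"vo":11},"wb":65},"mh":{"smy":75,"vhy":[56,28,62,47,85,15],"wkw":77,"z":39}}
After op 22 (add /yby 91): {"cz":38,"g":[[47]],"gov":{"ni":[98,66,18],"om":[83,48,0]},"iit":{"ima":{"l":6,"vo":11},"wb":65},"mh":{"smy":75,"vhy":[56,28,62,47,85,15],"wkw":77,"z":39},"yby":91}
After op 23 (remove /iit/ima): {"cz":38,"g":[[47]],"gov":{"ni":[98,66,18],"om":[83,48,0]},"iit":{"wb":65},"mh":{"smy":75,"vhy":[56,28,62,47,85,15],"wkw":77,"z":39},"yby":91}
After op 24 (replace /mh/wkw 39): {"cz":38,"g":[[47]],"gov":{"ni":[98,66,18],"om":[83,48,0]},"iit":{"wb":65},"mh":{"smy":75,"vhy":[56,28,62,47,85,15],"wkw":39,"z":39},"yby":91}
Size at path /mh/vhy: 6

Answer: 6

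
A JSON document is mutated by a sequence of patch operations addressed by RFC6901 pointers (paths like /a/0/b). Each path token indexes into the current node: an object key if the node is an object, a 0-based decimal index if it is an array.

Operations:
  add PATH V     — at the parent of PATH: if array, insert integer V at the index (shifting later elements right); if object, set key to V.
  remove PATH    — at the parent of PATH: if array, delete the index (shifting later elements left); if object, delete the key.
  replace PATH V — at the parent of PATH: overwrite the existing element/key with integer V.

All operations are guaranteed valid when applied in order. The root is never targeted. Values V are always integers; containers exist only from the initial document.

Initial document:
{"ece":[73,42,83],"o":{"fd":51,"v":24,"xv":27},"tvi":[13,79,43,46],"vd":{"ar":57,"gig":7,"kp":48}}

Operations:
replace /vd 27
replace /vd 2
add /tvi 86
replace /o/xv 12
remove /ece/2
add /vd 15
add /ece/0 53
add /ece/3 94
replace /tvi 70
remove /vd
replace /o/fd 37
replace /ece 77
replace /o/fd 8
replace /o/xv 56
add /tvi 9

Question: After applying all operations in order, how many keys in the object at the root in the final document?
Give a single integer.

Answer: 3

Derivation:
After op 1 (replace /vd 27): {"ece":[73,42,83],"o":{"fd":51,"v":24,"xv":27},"tvi":[13,79,43,46],"vd":27}
After op 2 (replace /vd 2): {"ece":[73,42,83],"o":{"fd":51,"v":24,"xv":27},"tvi":[13,79,43,46],"vd":2}
After op 3 (add /tvi 86): {"ece":[73,42,83],"o":{"fd":51,"v":24,"xv":27},"tvi":86,"vd":2}
After op 4 (replace /o/xv 12): {"ece":[73,42,83],"o":{"fd":51,"v":24,"xv":12},"tvi":86,"vd":2}
After op 5 (remove /ece/2): {"ece":[73,42],"o":{"fd":51,"v":24,"xv":12},"tvi":86,"vd":2}
After op 6 (add /vd 15): {"ece":[73,42],"o":{"fd":51,"v":24,"xv":12},"tvi":86,"vd":15}
After op 7 (add /ece/0 53): {"ece":[53,73,42],"o":{"fd":51,"v":24,"xv":12},"tvi":86,"vd":15}
After op 8 (add /ece/3 94): {"ece":[53,73,42,94],"o":{"fd":51,"v":24,"xv":12},"tvi":86,"vd":15}
After op 9 (replace /tvi 70): {"ece":[53,73,42,94],"o":{"fd":51,"v":24,"xv":12},"tvi":70,"vd":15}
After op 10 (remove /vd): {"ece":[53,73,42,94],"o":{"fd":51,"v":24,"xv":12},"tvi":70}
After op 11 (replace /o/fd 37): {"ece":[53,73,42,94],"o":{"fd":37,"v":24,"xv":12},"tvi":70}
After op 12 (replace /ece 77): {"ece":77,"o":{"fd":37,"v":24,"xv":12},"tvi":70}
After op 13 (replace /o/fd 8): {"ece":77,"o":{"fd":8,"v":24,"xv":12},"tvi":70}
After op 14 (replace /o/xv 56): {"ece":77,"o":{"fd":8,"v":24,"xv":56},"tvi":70}
After op 15 (add /tvi 9): {"ece":77,"o":{"fd":8,"v":24,"xv":56},"tvi":9}
Size at the root: 3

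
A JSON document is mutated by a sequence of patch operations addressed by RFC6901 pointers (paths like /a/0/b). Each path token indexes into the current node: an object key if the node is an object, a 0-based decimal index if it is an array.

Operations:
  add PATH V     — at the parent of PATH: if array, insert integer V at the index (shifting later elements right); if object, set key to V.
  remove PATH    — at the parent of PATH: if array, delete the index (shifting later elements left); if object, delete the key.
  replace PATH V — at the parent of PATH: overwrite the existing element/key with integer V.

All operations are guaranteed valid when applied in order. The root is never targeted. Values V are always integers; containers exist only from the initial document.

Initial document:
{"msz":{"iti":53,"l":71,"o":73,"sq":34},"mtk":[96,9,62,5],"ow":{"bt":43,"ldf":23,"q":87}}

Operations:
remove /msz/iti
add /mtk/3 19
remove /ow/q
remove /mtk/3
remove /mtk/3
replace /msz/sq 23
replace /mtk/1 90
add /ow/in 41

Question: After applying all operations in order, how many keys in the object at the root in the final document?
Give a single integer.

After op 1 (remove /msz/iti): {"msz":{"l":71,"o":73,"sq":34},"mtk":[96,9,62,5],"ow":{"bt":43,"ldf":23,"q":87}}
After op 2 (add /mtk/3 19): {"msz":{"l":71,"o":73,"sq":34},"mtk":[96,9,62,19,5],"ow":{"bt":43,"ldf":23,"q":87}}
After op 3 (remove /ow/q): {"msz":{"l":71,"o":73,"sq":34},"mtk":[96,9,62,19,5],"ow":{"bt":43,"ldf":23}}
After op 4 (remove /mtk/3): {"msz":{"l":71,"o":73,"sq":34},"mtk":[96,9,62,5],"ow":{"bt":43,"ldf":23}}
After op 5 (remove /mtk/3): {"msz":{"l":71,"o":73,"sq":34},"mtk":[96,9,62],"ow":{"bt":43,"ldf":23}}
After op 6 (replace /msz/sq 23): {"msz":{"l":71,"o":73,"sq":23},"mtk":[96,9,62],"ow":{"bt":43,"ldf":23}}
After op 7 (replace /mtk/1 90): {"msz":{"l":71,"o":73,"sq":23},"mtk":[96,90,62],"ow":{"bt":43,"ldf":23}}
After op 8 (add /ow/in 41): {"msz":{"l":71,"o":73,"sq":23},"mtk":[96,90,62],"ow":{"bt":43,"in":41,"ldf":23}}
Size at the root: 3

Answer: 3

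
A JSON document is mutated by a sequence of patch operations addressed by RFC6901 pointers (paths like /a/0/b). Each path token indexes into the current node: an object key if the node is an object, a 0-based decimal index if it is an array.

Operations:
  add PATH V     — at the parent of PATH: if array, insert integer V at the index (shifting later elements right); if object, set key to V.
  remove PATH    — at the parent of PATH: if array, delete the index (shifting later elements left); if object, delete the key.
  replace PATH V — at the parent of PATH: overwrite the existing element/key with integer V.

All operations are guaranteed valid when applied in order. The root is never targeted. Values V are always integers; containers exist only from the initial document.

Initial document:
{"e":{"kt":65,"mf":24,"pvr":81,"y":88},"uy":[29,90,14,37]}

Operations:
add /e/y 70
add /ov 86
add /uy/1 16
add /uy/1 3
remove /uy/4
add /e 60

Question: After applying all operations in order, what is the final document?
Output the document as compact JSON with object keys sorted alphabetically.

Answer: {"e":60,"ov":86,"uy":[29,3,16,90,37]}

Derivation:
After op 1 (add /e/y 70): {"e":{"kt":65,"mf":24,"pvr":81,"y":70},"uy":[29,90,14,37]}
After op 2 (add /ov 86): {"e":{"kt":65,"mf":24,"pvr":81,"y":70},"ov":86,"uy":[29,90,14,37]}
After op 3 (add /uy/1 16): {"e":{"kt":65,"mf":24,"pvr":81,"y":70},"ov":86,"uy":[29,16,90,14,37]}
After op 4 (add /uy/1 3): {"e":{"kt":65,"mf":24,"pvr":81,"y":70},"ov":86,"uy":[29,3,16,90,14,37]}
After op 5 (remove /uy/4): {"e":{"kt":65,"mf":24,"pvr":81,"y":70},"ov":86,"uy":[29,3,16,90,37]}
After op 6 (add /e 60): {"e":60,"ov":86,"uy":[29,3,16,90,37]}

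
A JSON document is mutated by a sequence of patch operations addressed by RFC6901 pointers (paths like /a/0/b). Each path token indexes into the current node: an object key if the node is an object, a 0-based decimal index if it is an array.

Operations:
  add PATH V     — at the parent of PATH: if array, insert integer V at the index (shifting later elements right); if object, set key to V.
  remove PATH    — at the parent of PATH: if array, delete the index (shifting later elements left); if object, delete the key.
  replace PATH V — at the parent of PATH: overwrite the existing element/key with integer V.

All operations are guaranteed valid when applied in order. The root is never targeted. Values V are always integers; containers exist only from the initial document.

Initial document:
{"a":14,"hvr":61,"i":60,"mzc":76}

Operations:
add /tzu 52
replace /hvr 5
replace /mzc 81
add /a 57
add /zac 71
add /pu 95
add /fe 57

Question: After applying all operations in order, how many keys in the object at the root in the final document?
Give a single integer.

After op 1 (add /tzu 52): {"a":14,"hvr":61,"i":60,"mzc":76,"tzu":52}
After op 2 (replace /hvr 5): {"a":14,"hvr":5,"i":60,"mzc":76,"tzu":52}
After op 3 (replace /mzc 81): {"a":14,"hvr":5,"i":60,"mzc":81,"tzu":52}
After op 4 (add /a 57): {"a":57,"hvr":5,"i":60,"mzc":81,"tzu":52}
After op 5 (add /zac 71): {"a":57,"hvr":5,"i":60,"mzc":81,"tzu":52,"zac":71}
After op 6 (add /pu 95): {"a":57,"hvr":5,"i":60,"mzc":81,"pu":95,"tzu":52,"zac":71}
After op 7 (add /fe 57): {"a":57,"fe":57,"hvr":5,"i":60,"mzc":81,"pu":95,"tzu":52,"zac":71}
Size at the root: 8

Answer: 8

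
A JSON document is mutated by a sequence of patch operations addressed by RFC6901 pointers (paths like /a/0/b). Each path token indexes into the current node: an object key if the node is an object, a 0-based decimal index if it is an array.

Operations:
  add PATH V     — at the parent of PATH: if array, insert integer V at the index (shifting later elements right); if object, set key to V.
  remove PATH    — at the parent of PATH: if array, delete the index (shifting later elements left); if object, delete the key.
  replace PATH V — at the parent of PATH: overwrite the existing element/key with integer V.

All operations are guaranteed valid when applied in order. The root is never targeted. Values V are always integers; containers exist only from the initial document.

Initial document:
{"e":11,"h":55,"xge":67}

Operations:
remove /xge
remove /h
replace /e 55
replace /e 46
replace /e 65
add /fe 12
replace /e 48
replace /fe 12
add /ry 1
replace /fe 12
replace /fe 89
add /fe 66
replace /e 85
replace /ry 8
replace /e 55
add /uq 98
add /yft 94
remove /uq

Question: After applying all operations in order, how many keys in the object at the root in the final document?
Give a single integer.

Answer: 4

Derivation:
After op 1 (remove /xge): {"e":11,"h":55}
After op 2 (remove /h): {"e":11}
After op 3 (replace /e 55): {"e":55}
After op 4 (replace /e 46): {"e":46}
After op 5 (replace /e 65): {"e":65}
After op 6 (add /fe 12): {"e":65,"fe":12}
After op 7 (replace /e 48): {"e":48,"fe":12}
After op 8 (replace /fe 12): {"e":48,"fe":12}
After op 9 (add /ry 1): {"e":48,"fe":12,"ry":1}
After op 10 (replace /fe 12): {"e":48,"fe":12,"ry":1}
After op 11 (replace /fe 89): {"e":48,"fe":89,"ry":1}
After op 12 (add /fe 66): {"e":48,"fe":66,"ry":1}
After op 13 (replace /e 85): {"e":85,"fe":66,"ry":1}
After op 14 (replace /ry 8): {"e":85,"fe":66,"ry":8}
After op 15 (replace /e 55): {"e":55,"fe":66,"ry":8}
After op 16 (add /uq 98): {"e":55,"fe":66,"ry":8,"uq":98}
After op 17 (add /yft 94): {"e":55,"fe":66,"ry":8,"uq":98,"yft":94}
After op 18 (remove /uq): {"e":55,"fe":66,"ry":8,"yft":94}
Size at the root: 4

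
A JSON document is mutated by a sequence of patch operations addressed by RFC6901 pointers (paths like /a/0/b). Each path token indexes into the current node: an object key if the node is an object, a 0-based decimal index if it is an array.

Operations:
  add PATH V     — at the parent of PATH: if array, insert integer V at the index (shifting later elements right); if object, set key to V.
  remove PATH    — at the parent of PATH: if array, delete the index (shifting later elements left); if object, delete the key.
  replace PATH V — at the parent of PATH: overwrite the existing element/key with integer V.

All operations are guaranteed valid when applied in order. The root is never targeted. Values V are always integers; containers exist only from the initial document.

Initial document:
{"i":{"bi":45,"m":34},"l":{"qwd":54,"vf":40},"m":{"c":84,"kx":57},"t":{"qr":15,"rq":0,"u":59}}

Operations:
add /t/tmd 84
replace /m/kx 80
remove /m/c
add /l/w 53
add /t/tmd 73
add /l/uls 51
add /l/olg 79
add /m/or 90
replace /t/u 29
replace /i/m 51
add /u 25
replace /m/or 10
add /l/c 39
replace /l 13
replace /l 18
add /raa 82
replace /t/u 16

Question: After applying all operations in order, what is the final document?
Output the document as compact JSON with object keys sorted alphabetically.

Answer: {"i":{"bi":45,"m":51},"l":18,"m":{"kx":80,"or":10},"raa":82,"t":{"qr":15,"rq":0,"tmd":73,"u":16},"u":25}

Derivation:
After op 1 (add /t/tmd 84): {"i":{"bi":45,"m":34},"l":{"qwd":54,"vf":40},"m":{"c":84,"kx":57},"t":{"qr":15,"rq":0,"tmd":84,"u":59}}
After op 2 (replace /m/kx 80): {"i":{"bi":45,"m":34},"l":{"qwd":54,"vf":40},"m":{"c":84,"kx":80},"t":{"qr":15,"rq":0,"tmd":84,"u":59}}
After op 3 (remove /m/c): {"i":{"bi":45,"m":34},"l":{"qwd":54,"vf":40},"m":{"kx":80},"t":{"qr":15,"rq":0,"tmd":84,"u":59}}
After op 4 (add /l/w 53): {"i":{"bi":45,"m":34},"l":{"qwd":54,"vf":40,"w":53},"m":{"kx":80},"t":{"qr":15,"rq":0,"tmd":84,"u":59}}
After op 5 (add /t/tmd 73): {"i":{"bi":45,"m":34},"l":{"qwd":54,"vf":40,"w":53},"m":{"kx":80},"t":{"qr":15,"rq":0,"tmd":73,"u":59}}
After op 6 (add /l/uls 51): {"i":{"bi":45,"m":34},"l":{"qwd":54,"uls":51,"vf":40,"w":53},"m":{"kx":80},"t":{"qr":15,"rq":0,"tmd":73,"u":59}}
After op 7 (add /l/olg 79): {"i":{"bi":45,"m":34},"l":{"olg":79,"qwd":54,"uls":51,"vf":40,"w":53},"m":{"kx":80},"t":{"qr":15,"rq":0,"tmd":73,"u":59}}
After op 8 (add /m/or 90): {"i":{"bi":45,"m":34},"l":{"olg":79,"qwd":54,"uls":51,"vf":40,"w":53},"m":{"kx":80,"or":90},"t":{"qr":15,"rq":0,"tmd":73,"u":59}}
After op 9 (replace /t/u 29): {"i":{"bi":45,"m":34},"l":{"olg":79,"qwd":54,"uls":51,"vf":40,"w":53},"m":{"kx":80,"or":90},"t":{"qr":15,"rq":0,"tmd":73,"u":29}}
After op 10 (replace /i/m 51): {"i":{"bi":45,"m":51},"l":{"olg":79,"qwd":54,"uls":51,"vf":40,"w":53},"m":{"kx":80,"or":90},"t":{"qr":15,"rq":0,"tmd":73,"u":29}}
After op 11 (add /u 25): {"i":{"bi":45,"m":51},"l":{"olg":79,"qwd":54,"uls":51,"vf":40,"w":53},"m":{"kx":80,"or":90},"t":{"qr":15,"rq":0,"tmd":73,"u":29},"u":25}
After op 12 (replace /m/or 10): {"i":{"bi":45,"m":51},"l":{"olg":79,"qwd":54,"uls":51,"vf":40,"w":53},"m":{"kx":80,"or":10},"t":{"qr":15,"rq":0,"tmd":73,"u":29},"u":25}
After op 13 (add /l/c 39): {"i":{"bi":45,"m":51},"l":{"c":39,"olg":79,"qwd":54,"uls":51,"vf":40,"w":53},"m":{"kx":80,"or":10},"t":{"qr":15,"rq":0,"tmd":73,"u":29},"u":25}
After op 14 (replace /l 13): {"i":{"bi":45,"m":51},"l":13,"m":{"kx":80,"or":10},"t":{"qr":15,"rq":0,"tmd":73,"u":29},"u":25}
After op 15 (replace /l 18): {"i":{"bi":45,"m":51},"l":18,"m":{"kx":80,"or":10},"t":{"qr":15,"rq":0,"tmd":73,"u":29},"u":25}
After op 16 (add /raa 82): {"i":{"bi":45,"m":51},"l":18,"m":{"kx":80,"or":10},"raa":82,"t":{"qr":15,"rq":0,"tmd":73,"u":29},"u":25}
After op 17 (replace /t/u 16): {"i":{"bi":45,"m":51},"l":18,"m":{"kx":80,"or":10},"raa":82,"t":{"qr":15,"rq":0,"tmd":73,"u":16},"u":25}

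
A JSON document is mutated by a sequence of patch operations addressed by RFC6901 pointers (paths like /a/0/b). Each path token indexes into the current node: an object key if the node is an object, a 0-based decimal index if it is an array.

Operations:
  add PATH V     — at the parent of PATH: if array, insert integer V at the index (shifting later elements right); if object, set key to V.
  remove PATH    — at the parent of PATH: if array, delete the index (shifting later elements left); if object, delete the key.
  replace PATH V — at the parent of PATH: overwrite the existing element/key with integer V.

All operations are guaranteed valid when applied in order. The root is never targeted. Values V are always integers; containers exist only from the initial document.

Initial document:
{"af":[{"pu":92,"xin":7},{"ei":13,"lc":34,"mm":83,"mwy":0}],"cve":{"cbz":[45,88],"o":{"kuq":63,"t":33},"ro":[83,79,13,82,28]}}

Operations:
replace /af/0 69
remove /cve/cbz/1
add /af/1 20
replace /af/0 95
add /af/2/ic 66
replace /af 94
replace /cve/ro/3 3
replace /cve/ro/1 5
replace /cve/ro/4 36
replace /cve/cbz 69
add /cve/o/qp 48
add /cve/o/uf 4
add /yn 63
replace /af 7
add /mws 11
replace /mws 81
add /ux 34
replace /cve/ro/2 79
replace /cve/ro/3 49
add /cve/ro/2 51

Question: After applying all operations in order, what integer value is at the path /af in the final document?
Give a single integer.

After op 1 (replace /af/0 69): {"af":[69,{"ei":13,"lc":34,"mm":83,"mwy":0}],"cve":{"cbz":[45,88],"o":{"kuq":63,"t":33},"ro":[83,79,13,82,28]}}
After op 2 (remove /cve/cbz/1): {"af":[69,{"ei":13,"lc":34,"mm":83,"mwy":0}],"cve":{"cbz":[45],"o":{"kuq":63,"t":33},"ro":[83,79,13,82,28]}}
After op 3 (add /af/1 20): {"af":[69,20,{"ei":13,"lc":34,"mm":83,"mwy":0}],"cve":{"cbz":[45],"o":{"kuq":63,"t":33},"ro":[83,79,13,82,28]}}
After op 4 (replace /af/0 95): {"af":[95,20,{"ei":13,"lc":34,"mm":83,"mwy":0}],"cve":{"cbz":[45],"o":{"kuq":63,"t":33},"ro":[83,79,13,82,28]}}
After op 5 (add /af/2/ic 66): {"af":[95,20,{"ei":13,"ic":66,"lc":34,"mm":83,"mwy":0}],"cve":{"cbz":[45],"o":{"kuq":63,"t":33},"ro":[83,79,13,82,28]}}
After op 6 (replace /af 94): {"af":94,"cve":{"cbz":[45],"o":{"kuq":63,"t":33},"ro":[83,79,13,82,28]}}
After op 7 (replace /cve/ro/3 3): {"af":94,"cve":{"cbz":[45],"o":{"kuq":63,"t":33},"ro":[83,79,13,3,28]}}
After op 8 (replace /cve/ro/1 5): {"af":94,"cve":{"cbz":[45],"o":{"kuq":63,"t":33},"ro":[83,5,13,3,28]}}
After op 9 (replace /cve/ro/4 36): {"af":94,"cve":{"cbz":[45],"o":{"kuq":63,"t":33},"ro":[83,5,13,3,36]}}
After op 10 (replace /cve/cbz 69): {"af":94,"cve":{"cbz":69,"o":{"kuq":63,"t":33},"ro":[83,5,13,3,36]}}
After op 11 (add /cve/o/qp 48): {"af":94,"cve":{"cbz":69,"o":{"kuq":63,"qp":48,"t":33},"ro":[83,5,13,3,36]}}
After op 12 (add /cve/o/uf 4): {"af":94,"cve":{"cbz":69,"o":{"kuq":63,"qp":48,"t":33,"uf":4},"ro":[83,5,13,3,36]}}
After op 13 (add /yn 63): {"af":94,"cve":{"cbz":69,"o":{"kuq":63,"qp":48,"t":33,"uf":4},"ro":[83,5,13,3,36]},"yn":63}
After op 14 (replace /af 7): {"af":7,"cve":{"cbz":69,"o":{"kuq":63,"qp":48,"t":33,"uf":4},"ro":[83,5,13,3,36]},"yn":63}
After op 15 (add /mws 11): {"af":7,"cve":{"cbz":69,"o":{"kuq":63,"qp":48,"t":33,"uf":4},"ro":[83,5,13,3,36]},"mws":11,"yn":63}
After op 16 (replace /mws 81): {"af":7,"cve":{"cbz":69,"o":{"kuq":63,"qp":48,"t":33,"uf":4},"ro":[83,5,13,3,36]},"mws":81,"yn":63}
After op 17 (add /ux 34): {"af":7,"cve":{"cbz":69,"o":{"kuq":63,"qp":48,"t":33,"uf":4},"ro":[83,5,13,3,36]},"mws":81,"ux":34,"yn":63}
After op 18 (replace /cve/ro/2 79): {"af":7,"cve":{"cbz":69,"o":{"kuq":63,"qp":48,"t":33,"uf":4},"ro":[83,5,79,3,36]},"mws":81,"ux":34,"yn":63}
After op 19 (replace /cve/ro/3 49): {"af":7,"cve":{"cbz":69,"o":{"kuq":63,"qp":48,"t":33,"uf":4},"ro":[83,5,79,49,36]},"mws":81,"ux":34,"yn":63}
After op 20 (add /cve/ro/2 51): {"af":7,"cve":{"cbz":69,"o":{"kuq":63,"qp":48,"t":33,"uf":4},"ro":[83,5,51,79,49,36]},"mws":81,"ux":34,"yn":63}
Value at /af: 7

Answer: 7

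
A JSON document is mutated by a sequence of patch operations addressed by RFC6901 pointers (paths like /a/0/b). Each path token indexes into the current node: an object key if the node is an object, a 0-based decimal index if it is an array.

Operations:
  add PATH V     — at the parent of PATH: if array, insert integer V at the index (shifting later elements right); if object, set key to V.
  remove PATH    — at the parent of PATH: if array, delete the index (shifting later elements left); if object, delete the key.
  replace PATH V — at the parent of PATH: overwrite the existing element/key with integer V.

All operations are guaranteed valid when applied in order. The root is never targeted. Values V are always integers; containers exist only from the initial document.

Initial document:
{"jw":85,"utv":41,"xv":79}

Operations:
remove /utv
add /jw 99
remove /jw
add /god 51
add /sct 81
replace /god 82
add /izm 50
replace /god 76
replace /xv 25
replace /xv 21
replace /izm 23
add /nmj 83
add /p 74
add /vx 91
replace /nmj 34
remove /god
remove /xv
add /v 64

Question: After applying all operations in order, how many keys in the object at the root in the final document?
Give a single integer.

Answer: 6

Derivation:
After op 1 (remove /utv): {"jw":85,"xv":79}
After op 2 (add /jw 99): {"jw":99,"xv":79}
After op 3 (remove /jw): {"xv":79}
After op 4 (add /god 51): {"god":51,"xv":79}
After op 5 (add /sct 81): {"god":51,"sct":81,"xv":79}
After op 6 (replace /god 82): {"god":82,"sct":81,"xv":79}
After op 7 (add /izm 50): {"god":82,"izm":50,"sct":81,"xv":79}
After op 8 (replace /god 76): {"god":76,"izm":50,"sct":81,"xv":79}
After op 9 (replace /xv 25): {"god":76,"izm":50,"sct":81,"xv":25}
After op 10 (replace /xv 21): {"god":76,"izm":50,"sct":81,"xv":21}
After op 11 (replace /izm 23): {"god":76,"izm":23,"sct":81,"xv":21}
After op 12 (add /nmj 83): {"god":76,"izm":23,"nmj":83,"sct":81,"xv":21}
After op 13 (add /p 74): {"god":76,"izm":23,"nmj":83,"p":74,"sct":81,"xv":21}
After op 14 (add /vx 91): {"god":76,"izm":23,"nmj":83,"p":74,"sct":81,"vx":91,"xv":21}
After op 15 (replace /nmj 34): {"god":76,"izm":23,"nmj":34,"p":74,"sct":81,"vx":91,"xv":21}
After op 16 (remove /god): {"izm":23,"nmj":34,"p":74,"sct":81,"vx":91,"xv":21}
After op 17 (remove /xv): {"izm":23,"nmj":34,"p":74,"sct":81,"vx":91}
After op 18 (add /v 64): {"izm":23,"nmj":34,"p":74,"sct":81,"v":64,"vx":91}
Size at the root: 6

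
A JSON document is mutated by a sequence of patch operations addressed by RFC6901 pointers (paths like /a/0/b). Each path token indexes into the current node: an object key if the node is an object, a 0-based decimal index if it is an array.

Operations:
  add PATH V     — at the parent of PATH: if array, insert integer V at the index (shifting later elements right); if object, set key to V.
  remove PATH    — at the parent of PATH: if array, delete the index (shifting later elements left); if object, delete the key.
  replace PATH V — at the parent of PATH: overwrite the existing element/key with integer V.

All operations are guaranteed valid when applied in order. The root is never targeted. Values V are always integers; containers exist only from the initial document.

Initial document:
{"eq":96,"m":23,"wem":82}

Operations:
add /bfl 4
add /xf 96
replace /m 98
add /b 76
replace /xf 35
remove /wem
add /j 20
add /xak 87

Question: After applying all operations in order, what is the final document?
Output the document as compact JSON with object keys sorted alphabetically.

Answer: {"b":76,"bfl":4,"eq":96,"j":20,"m":98,"xak":87,"xf":35}

Derivation:
After op 1 (add /bfl 4): {"bfl":4,"eq":96,"m":23,"wem":82}
After op 2 (add /xf 96): {"bfl":4,"eq":96,"m":23,"wem":82,"xf":96}
After op 3 (replace /m 98): {"bfl":4,"eq":96,"m":98,"wem":82,"xf":96}
After op 4 (add /b 76): {"b":76,"bfl":4,"eq":96,"m":98,"wem":82,"xf":96}
After op 5 (replace /xf 35): {"b":76,"bfl":4,"eq":96,"m":98,"wem":82,"xf":35}
After op 6 (remove /wem): {"b":76,"bfl":4,"eq":96,"m":98,"xf":35}
After op 7 (add /j 20): {"b":76,"bfl":4,"eq":96,"j":20,"m":98,"xf":35}
After op 8 (add /xak 87): {"b":76,"bfl":4,"eq":96,"j":20,"m":98,"xak":87,"xf":35}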